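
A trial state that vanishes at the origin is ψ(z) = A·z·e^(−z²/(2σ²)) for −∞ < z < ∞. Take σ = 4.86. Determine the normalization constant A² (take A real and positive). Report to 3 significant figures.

We need A² ∫|f|² dz = 1, taking the integral from −∞ to ∞.
With ∫_{−∞}^{∞} z^(2m) e^(−αz²) dz = (2m−1)!!·√π / (2^m α^(m+1/2)), carrying out the integral gives A² · √(π)·σ^3/2.
Setting this equal to 1 gives A² = 1/(√(π)·σ^3/2).
Plugging in σ = 4.86 yields A = 0.09915.

A^2 ≈ 0.00983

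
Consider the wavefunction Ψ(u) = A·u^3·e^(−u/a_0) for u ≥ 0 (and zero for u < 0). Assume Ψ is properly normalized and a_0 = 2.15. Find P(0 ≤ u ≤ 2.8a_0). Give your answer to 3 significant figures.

P ≈ 0.330

The probability is P = ∫ |Ψ|² du over [0, 2.8a_0].
The normalization integral ∫|Ψ|²du over the whole domain equals 45·a_0^7/8·A², and A² cancels in the ratio.
Substituting t = u/a_0, A² and the length scale cancel in the ratio: P = ∫_{0}^{2.8} t^6·e^(-2·t) dt / ∫_{0}^{∞} t^6·e^(-2·t) dt.
Using ∫ t^6·e^(-2·t) dt = -(4·t^6 + 12·t^5 + 30·t^4 + 60·t^3 + 90·t^2 + 90·t + 45)·e^(-2·t)/8, the numerator is ≈ 1.8548 and the denominator is 45/8.
Evaluating gives P = 0.3297.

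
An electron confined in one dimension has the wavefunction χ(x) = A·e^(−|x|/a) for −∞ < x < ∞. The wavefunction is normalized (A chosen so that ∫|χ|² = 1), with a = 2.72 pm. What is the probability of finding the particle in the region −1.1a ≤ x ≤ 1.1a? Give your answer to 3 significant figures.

P = ∫_{−1.1a}^{1.1a} |χ(x)|² dx.
Since A² = 1/(a), this is the region integral divided by the full normalization integral.
By symmetry take twice the x ≥ 0 contribution in numerator and denominator; the 2's cancel. In terms of u = x/a (A² and the length scale cancel between numerator and denominator), P = [∫_{0}^{1.1} e^(-2·u) du] / [∫_{0}^{∞} e^(-2·u) du].
Using ∫ e^(-2·u) du = -e^(-2·u)/2, the numerator is 1/2 - e^(-11/5)/2 and the denominator is 1/2.
Evaluating gives P = 0.8892.

P ≈ 0.889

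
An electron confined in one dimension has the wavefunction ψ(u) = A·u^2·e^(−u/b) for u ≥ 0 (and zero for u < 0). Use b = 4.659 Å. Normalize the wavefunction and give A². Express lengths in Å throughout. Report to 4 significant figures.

We need A² ∫|f|² du = 1, taking the integral from 0 to ∞.
Recall ∫₀^∞ u^m e^(−u/β) du = m!·β^(m+1), with ψ = A·u^2·e^(−u/b), the integral evaluates to A²·[3·b^5/4].
So A² = (3·b^5/4)^(−1).
Substituting b = 4.659 gives A² = 0.00060740, so A = 0.024645.

A^2 ≈ 0.0006074 Å^(-5)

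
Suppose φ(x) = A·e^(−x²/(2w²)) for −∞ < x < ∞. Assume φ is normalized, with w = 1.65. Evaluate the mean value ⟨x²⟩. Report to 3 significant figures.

The expectation value is the |φ|²-weighted average of x^2: ∫ x^2|φ|² dx.
Since the A² factors cancel between numerator and denominator, ⟨x²⟩ = w^2/2.
With w = 1.65, ⟨x^2⟩ = 1.361.

⟨x^2⟩ ≈ 1.36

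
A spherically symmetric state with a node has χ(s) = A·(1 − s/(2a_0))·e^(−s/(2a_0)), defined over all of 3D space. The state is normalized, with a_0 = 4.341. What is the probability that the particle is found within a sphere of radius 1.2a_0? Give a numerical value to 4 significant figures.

With dV = 4πs²ds, the probability is ∫|χ|² dV over s ≤ 1.2a_0.
A² is fixed by ∫₀^∞ 4πs²|χ|² ds = 1, i.e. A² = (8·π·a_0^3)^(−1).
Let u = s/a_0; then A², 4π and the length scale all cancel, so P = ∫_{0}^{1.2} u^2·(1 - u/2)^2·e^(-u) du ÷ ∫_{0}^{∞} u^2·(1 - u/2)^2·e^(-u) du.
An antiderivative of u^2·(1 - u/2)^2·e^(-u) is -(u^4/4 + u^2 + 2·u + 2)·e^(-u); evaluating from 0 to 1.2 gives 2 - 3974·e^(-6/5)/625, while the full integral is 2.
Taking the ratio yields P = 0.042443.

P ≈ 0.04244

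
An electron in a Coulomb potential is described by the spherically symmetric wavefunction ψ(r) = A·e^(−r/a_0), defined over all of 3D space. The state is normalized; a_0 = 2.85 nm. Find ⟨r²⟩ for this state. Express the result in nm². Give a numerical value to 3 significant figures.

The expectation value is the |ψ|²-weighted average of r^2: ∫ r^2|ψ|² 4πr² dr.
Recall ∫₀^∞ r^m e^(−r/β) dr = m!·β^(m+1), evaluating both integrals, ⟨r²⟩ = 3·a_0^2.
With a_0 = 2.85, ⟨r^2⟩ = 24.37.

⟨r^2⟩ ≈ 24.4 nm^2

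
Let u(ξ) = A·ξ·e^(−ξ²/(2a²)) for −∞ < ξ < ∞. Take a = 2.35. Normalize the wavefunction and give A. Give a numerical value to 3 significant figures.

We need A² ∫|f|² dξ = 1, taking the integral from −∞ to ∞.
With u = A·ξ·e^(−ξ²/(2a²)), the integral evaluates to A²·[√(π)·a^3/2].
Plugging in a = 2.35 yields A = 0.2949.

A ≈ 0.295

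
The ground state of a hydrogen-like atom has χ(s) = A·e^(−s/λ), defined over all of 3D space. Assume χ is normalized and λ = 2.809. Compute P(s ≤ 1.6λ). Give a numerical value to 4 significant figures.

With dV = 4πs²ds, the probability is ∫|χ|² dV over s ≤ 1.6λ.
Normalization gives A² = 1/(π·λ^3).
In terms of u = s/λ (A², 4π and the length scale all cancel between numerator and denominator), P = [∫_{0}^{1.6} u^2·e^(-2·u) du] / [∫_{0}^{∞} u^2·e^(-2·u) du].
An antiderivative of u^2·e^(-2·u) is -(2·u^2 + 2·u + 1)·e^(-2·u)/4; evaluating from 0 to 1.6 gives 1/4 - 233·e^(-16/5)/100, while the full integral is 1/4.
This evaluates to P = 0.62010.

P ≈ 0.6201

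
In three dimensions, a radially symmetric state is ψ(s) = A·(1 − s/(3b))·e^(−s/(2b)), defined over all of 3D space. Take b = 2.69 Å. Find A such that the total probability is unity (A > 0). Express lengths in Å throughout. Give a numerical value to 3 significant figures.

We need A² ∫|f|² 4πs² ds = 1, taking the integral from 0 to ∞.
In 3D with spherical symmetry the volume element is 4πs² ds.
Recall ∫₀^∞ s^m e^(−s/β) ds = m!·β^(m+1), carrying out the integral gives A² · 8·π·b^3/3.
Setting this equal to 1 gives A² = 1/(8·π·b^3/3).
With b = 2.69: A² = 0.006132 and A = 0.07831.

A ≈ 0.0783 Å^(-3/2)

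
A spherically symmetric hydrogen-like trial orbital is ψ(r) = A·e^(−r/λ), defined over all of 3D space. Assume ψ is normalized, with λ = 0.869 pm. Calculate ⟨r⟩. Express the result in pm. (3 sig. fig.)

⟨r⟩ ≈ 1.30 pm

The expectation value is the |ψ|²-weighted average of r: ∫ r|ψ|² 4πr² dr.
Using ∫₀^∞ rⁿ e^(−αr) dr = n!/αⁿ⁺¹, since the A² factors cancel between numerator and denominator, ⟨r⟩ = 3·λ/2.
Putting λ = 0.869 gives 1.304.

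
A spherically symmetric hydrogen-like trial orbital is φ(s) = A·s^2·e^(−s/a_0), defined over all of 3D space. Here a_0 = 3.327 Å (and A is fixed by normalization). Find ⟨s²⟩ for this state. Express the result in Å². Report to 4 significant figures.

By definition ⟨s²⟩ = ∫ s^2 |φ(s)|² 4πs² ds.
Recall ∫₀^∞ s^m e^(−s/β) ds = m!·β^(m+1), since the A² factors cancel between numerator and denominator, ⟨s²⟩ = 14·a_0^2.
With a_0 = 3.327, ⟨s^2⟩ = 154.97.

⟨s^2⟩ ≈ 155.0 Å^2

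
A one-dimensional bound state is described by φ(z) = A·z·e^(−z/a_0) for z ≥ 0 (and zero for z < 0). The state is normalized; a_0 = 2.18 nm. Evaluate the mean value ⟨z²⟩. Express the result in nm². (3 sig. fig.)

⟨z^2⟩ ≈ 14.3 nm^2

The expectation value is the |φ|²-weighted average of z^2: ∫ z^2|φ|² dz.
Evaluating both integrals, ⟨z²⟩ = 3·a_0^2.
With a_0 = 2.18, ⟨z^2⟩ = 14.26.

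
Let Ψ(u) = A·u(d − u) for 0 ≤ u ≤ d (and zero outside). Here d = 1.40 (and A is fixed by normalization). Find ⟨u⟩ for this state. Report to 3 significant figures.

⟨u⟩ = ∫ u |Ψ|² du over the full domain.
Expanding the polynomial and integrating term by term, evaluating both integrals, ⟨u⟩ = d/2.
With d = 1.40, ⟨u⟩ = 0.7000.

⟨u⟩ ≈ 0.700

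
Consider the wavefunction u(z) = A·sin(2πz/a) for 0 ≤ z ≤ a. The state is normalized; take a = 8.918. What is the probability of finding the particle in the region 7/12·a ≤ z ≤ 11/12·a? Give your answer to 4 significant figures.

The probability is P = ∫ |u|² dz over [7/12·a, 11/12·a].
The normalization integral ∫|u|²dz over the whole domain equals a/2·A², and A² cancels in the ratio.
Substituting t = z/a, A² and the length scale cancel in the ratio: P = ∫_{7/12}^{11/12} sin(2·π·t)^2 dt / ∫_{0}^{1} sin(2·π·t)^2 dt.
With ∫ sin(2·π·t)^2 dt = t/2 - sin(4·π·t)/(8·π) + C, the region integral is √(3)/(8·π) + 1/6 and the full one is 1/2.
The result is P = (√(3)/4 + π/3)/π.

P ≈ 0.4712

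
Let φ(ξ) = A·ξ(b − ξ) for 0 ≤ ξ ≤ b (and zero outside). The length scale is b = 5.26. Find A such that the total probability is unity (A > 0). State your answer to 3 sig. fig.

We need A² ∫|f|² dξ = 1, taking the integral from 0 to b.
Expanding the polynomial and integrating term by term, carrying out the integral gives A² · b^5/30.
So A² = (b^5/30)^(−1).
With b = 5.26: A² = 0.007451 and A = 0.08632.

A ≈ 0.0863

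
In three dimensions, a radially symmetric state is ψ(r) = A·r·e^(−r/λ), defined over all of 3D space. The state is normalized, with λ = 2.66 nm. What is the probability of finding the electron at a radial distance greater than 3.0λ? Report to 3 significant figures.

P = ∫ |ψ|² 4πr² dr over r > 3.0λ.
A² is fixed by ∫₀^∞ 4πr²|ψ|² dr = 1, i.e. A² = (3·π·λ^5)^(−1).
Let u = r/λ; then A², 4π and the length scale all cancel, so P = ∫_{3.0}^{∞} u^4·e^(-2·u) du ÷ ∫_{0}^{∞} u^4·e^(-2·u) du.
With ∫ u^4·e^(-2·u) du = -(u^4/2 + u^3 + 3·u^2/2 + 3·u/2 + 3/4)·e^(-2·u) + C, the region integral is 345·e^(-6)/4 and the full one is 3/4.
Taking the ratio yields P = 0.2851.

P ≈ 0.285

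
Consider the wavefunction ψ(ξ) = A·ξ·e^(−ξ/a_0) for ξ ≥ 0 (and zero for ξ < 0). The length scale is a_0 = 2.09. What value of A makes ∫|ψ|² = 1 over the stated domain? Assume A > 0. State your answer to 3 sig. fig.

A ≈ 0.662

The normalization condition is ∫|ψ|² dξ = 1 from 0 to ∞.
The integral (without the A² prefactor) comes out to a_0^3/4.
With a_0 = 2.09: A² = 0.4381 and A = 0.6619.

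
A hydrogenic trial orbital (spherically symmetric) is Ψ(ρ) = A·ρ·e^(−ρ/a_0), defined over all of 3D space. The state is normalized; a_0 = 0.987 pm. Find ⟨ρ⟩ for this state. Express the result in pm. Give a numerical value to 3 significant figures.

The expectation value is the |Ψ|²-weighted average of ρ: ∫ ρ|Ψ|² 4πρ² dρ.
Evaluating both integrals, ⟨ρ⟩ = 5·a_0/2.
With a_0 = 0.987, ⟨ρ⟩ = 2.468.

⟨ρ⟩ ≈ 2.47 pm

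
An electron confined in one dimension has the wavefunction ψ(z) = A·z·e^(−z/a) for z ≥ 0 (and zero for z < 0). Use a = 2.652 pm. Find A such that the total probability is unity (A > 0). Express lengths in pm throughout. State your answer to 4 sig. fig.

A ≈ 0.4631 pm^(-3/2)

Require ∫ |ψ|² dz = 1 over the whole domain.
The integral (without the A² prefactor) comes out to a^3/4.
So A² = (a^3/4)^(−1).
Plugging in a = 2.652 yields A = 0.46309.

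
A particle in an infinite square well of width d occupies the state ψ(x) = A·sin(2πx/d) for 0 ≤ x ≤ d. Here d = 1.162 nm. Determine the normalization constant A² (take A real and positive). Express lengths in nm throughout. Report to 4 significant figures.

The normalization condition is ∫|ψ|² dx = 1 from 0 to d.
Using sin²θ = (1 − cos 2θ)/2, ∫|ψ|² dx = A²·(d/2).
With d = 1.162: A² = 1.7212 and A = 1.3119.

A^2 ≈ 1.721 nm^(-1)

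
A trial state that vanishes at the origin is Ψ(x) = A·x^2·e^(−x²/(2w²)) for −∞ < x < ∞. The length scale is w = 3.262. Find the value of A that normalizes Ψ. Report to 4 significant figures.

A ≈ 0.04513

We need A² ∫|f|² dx = 1, taking the integral from −∞ to ∞.
Differentiating ∫e^(−αx²) dx = √(π/α) under α to get the higher moments, the integral (without the A² prefactor) comes out to 3·√(π)·w^5/4.
So A² = (3·√(π)·w^5/4)^(−1).
With w = 3.262: A² = 0.0020368 and A = 0.045131.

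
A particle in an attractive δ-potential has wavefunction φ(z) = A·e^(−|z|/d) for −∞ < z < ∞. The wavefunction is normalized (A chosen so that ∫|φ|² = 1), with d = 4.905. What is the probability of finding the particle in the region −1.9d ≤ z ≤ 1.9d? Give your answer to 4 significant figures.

P ≈ 0.9776

|φ|² is the probability density, so P = ∫_{−1.9d}^{1.9d} |φ|² dz.
With A² fixed by ∫|φ|² = 1, i.e. A² = (d)^(−1), substitute and integrate.
Both integrals are even about z = 0, so only the z ≥ 0 halves are needed (the factors of 2 cancel). Substituting u = z/d, A² and the length scale cancel in the ratio: P = ∫_{0}^{1.9} e^(-2·u) du / ∫_{0}^{∞} e^(-2·u) du.
An antiderivative of e^(-2·u) is -e^(-2·u)/2; evaluating from 0 to 1.9 gives 1/2 - e^(-19/5)/2, while the full integral is 1/2.
This works out to P = 0.97763.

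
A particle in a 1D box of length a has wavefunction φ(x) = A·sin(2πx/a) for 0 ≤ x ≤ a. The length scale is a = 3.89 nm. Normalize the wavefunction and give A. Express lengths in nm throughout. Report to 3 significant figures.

A ≈ 0.717 nm^(-1/2)

Normalization requires ∫|φ|² dx = 1, integrated from 0 to a.
∫|φ|² dx = A²·(a/2).
Substituting a = 3.89 gives A² = 0.5141, so A = 0.7170.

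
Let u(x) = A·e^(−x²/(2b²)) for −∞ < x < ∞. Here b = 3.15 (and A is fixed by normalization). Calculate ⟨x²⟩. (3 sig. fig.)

The expectation value is the |u|²-weighted average of x^2: ∫ x^2|u|² dx.
Differentiating ∫e^(−αx²) dx = √(π/α) under α to get the higher moments, the ratio of the moment integral to the normalization integral gives ⟨x²⟩ = b^2/2.
With b = 3.15, ⟨x^2⟩ = 4.961.

⟨x^2⟩ ≈ 4.96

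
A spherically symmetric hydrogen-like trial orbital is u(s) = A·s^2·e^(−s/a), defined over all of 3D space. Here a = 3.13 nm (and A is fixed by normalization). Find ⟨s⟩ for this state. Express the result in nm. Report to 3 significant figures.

⟨s⟩ ≈ 11.0 nm

By definition ⟨s⟩ = ∫ s |u(s)|² 4πs² ds.
Evaluating both integrals, ⟨s⟩ = 7·a/2.
With a = 3.13, ⟨s⟩ = 10.96.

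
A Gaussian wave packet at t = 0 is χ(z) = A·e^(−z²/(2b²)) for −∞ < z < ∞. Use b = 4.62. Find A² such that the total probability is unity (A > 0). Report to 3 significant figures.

The normalization condition is ∫|χ|² dz = 1 from −∞ to ∞.
Carrying out the integral gives A² · √(π)·b.
Setting this equal to 1 gives A² = 1/(√(π)·b).
Substituting b = 4.62 gives A² = 0.1221, so A = 0.3495.

A^2 ≈ 0.122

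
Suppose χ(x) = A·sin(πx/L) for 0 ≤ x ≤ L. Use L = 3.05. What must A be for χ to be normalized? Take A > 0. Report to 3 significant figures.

Require ∫ |χ|² dx = 1 over the whole domain.
With ∫₀^L sin²(nπx/L) dx = L/2, carrying out the integral gives A² · L/2.
Plugging in L = 3.05 yields A = 0.8098.

A ≈ 0.810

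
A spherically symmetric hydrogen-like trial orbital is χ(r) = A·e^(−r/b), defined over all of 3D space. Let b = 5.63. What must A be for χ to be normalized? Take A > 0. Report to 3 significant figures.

We need A² ∫|f|² 4πr² dr = 1, taking the integral from 0 to ∞.
In 3D with spherical symmetry the volume element is 4πr² dr.
The integral (without the A² prefactor) comes out to π·b^3.
Substituting b = 5.63 gives A² = 0.001784, so A = 0.04223.

A ≈ 0.0422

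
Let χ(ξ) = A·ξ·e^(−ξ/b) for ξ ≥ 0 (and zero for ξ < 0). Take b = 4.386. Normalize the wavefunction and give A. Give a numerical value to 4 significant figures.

A ≈ 0.2177

Require ∫ |χ|² dξ = 1 over the whole domain.
With ∫₀^∞ ξ^2 e^(−αξ) dξ = 2!/α^3, the integral (without the A² prefactor) comes out to b^3/4.
Setting this equal to 1 gives A² = 1/(b^3/4).
Plugging in b = 4.386 yields A = 0.21773.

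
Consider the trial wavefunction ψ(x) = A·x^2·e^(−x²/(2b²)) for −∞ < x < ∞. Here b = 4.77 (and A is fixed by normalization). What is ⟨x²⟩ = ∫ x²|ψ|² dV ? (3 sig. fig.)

⟨x^2⟩ ≈ 56.9

By definition ⟨x²⟩ = ∫ x^2 |ψ(x)|² dx.
Using the Gaussian integral ∫_{−∞}^{∞} e^(−αx²) dx = √(π/α), evaluating both integrals, ⟨x²⟩ = 5·b^2/2.
With b = 4.77, ⟨x^2⟩ = 56.88.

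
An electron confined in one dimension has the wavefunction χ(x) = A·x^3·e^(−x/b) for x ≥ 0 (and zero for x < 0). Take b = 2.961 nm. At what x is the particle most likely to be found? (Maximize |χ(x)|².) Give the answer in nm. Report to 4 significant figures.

x ≈ 8.883 nm

The maximum of |χ(x)|² occurs where its derivative vanishes.
This gives x = 3·b.
With b = 2.961, the most probable position is 8.8830 nm.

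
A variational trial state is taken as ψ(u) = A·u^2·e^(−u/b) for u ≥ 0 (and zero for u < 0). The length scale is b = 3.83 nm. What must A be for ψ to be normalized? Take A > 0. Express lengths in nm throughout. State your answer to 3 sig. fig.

A ≈ 0.0402 nm^(-5/2)

Require ∫ |ψ|² du = 1 over the whole domain.
Using ∫₀^∞ uⁿ e^(−αu) du = n!/αⁿ⁺¹, carrying out the integral gives A² · 3·b^5/4.
Setting this equal to 1 gives A² = 1/(3·b^5/4).
Plugging in b = 3.83 yields A = 0.04022.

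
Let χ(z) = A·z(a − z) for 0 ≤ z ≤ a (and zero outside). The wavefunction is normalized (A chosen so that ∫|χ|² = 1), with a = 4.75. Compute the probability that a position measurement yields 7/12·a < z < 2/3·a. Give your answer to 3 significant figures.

The probability is P = ∫ |χ|² dz over [7/12·a, 2/3·a].
Since A² = 1/(a^5/30), this is the region integral divided by the full normalization integral.
Substituting u = z/a, A² and the length scale cancel in the ratio: P = ∫_{7/12}^{2/3} u^2·(1 - u)^2 du / ∫_{0}^{1} u^2·(1 - u)^2 du.
Using ∫ u^2·(1 - u)^2 du = u^3·(6·u^2 - 15·u + 10)/30, the numerator is ≈ 0.0045581 and the denominator is 1/30.
Evaluating gives P = 0.1367.

P ≈ 0.137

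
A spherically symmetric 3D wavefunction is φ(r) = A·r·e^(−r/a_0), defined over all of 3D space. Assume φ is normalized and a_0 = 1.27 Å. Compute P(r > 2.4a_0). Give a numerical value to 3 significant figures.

P ≈ 0.476

P = ∫ |φ|² 4πr² dr over r > 2.4a_0.
Normalization gives A² = 1/(3·π·a_0^5).
In terms of u = r/a_0 (A², 4π and the length scale all cancel between numerator and denominator), P = [∫_{2.4}^{∞} u^4·e^(-2·u) du] / [∫_{0}^{∞} u^4·e^(-2·u) du].
With ∫ u^4·e^(-2·u) du = -(u^4/2 + u^3 + 3·u^2/2 + 3·u/2 + 3/4)·e^(-2·u) + C, the region integral is ≈ 0.35719 and the full one is 3/4.
The region integral divided by the full integral gives P = 0.4763.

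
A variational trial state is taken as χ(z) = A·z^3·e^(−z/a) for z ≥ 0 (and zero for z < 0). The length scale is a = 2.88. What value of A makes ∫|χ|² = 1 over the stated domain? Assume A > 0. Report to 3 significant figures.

Require ∫ |χ|² dz = 1 over the whole domain.
Recall ∫₀^∞ z^m e^(−z/β) dz = m!·β^(m+1), ∫|χ|² dz = A²·(45·a^7/8).
Hence A² = 1/[45·a^7/8].
Substituting a = 2.88 gives A² = 0.0001082, so A = 0.01040.

A ≈ 0.0104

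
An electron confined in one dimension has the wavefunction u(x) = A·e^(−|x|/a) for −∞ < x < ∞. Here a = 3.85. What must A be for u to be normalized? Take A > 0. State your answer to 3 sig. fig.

A ≈ 0.510

The normalization condition is ∫|u|² dx = 1 from −∞ to ∞.
With ∫₀^∞ x^0 e^(−αx) dx = 0!/α^1, ∫|u|² dx = A²·(a).
Hence A² = 1/[a].
Substituting a = 3.85 gives A² = 0.2597, so A = 0.5096.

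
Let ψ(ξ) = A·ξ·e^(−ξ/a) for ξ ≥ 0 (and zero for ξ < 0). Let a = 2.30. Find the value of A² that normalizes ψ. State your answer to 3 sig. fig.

We need A² ∫|f|² dξ = 1, taking the integral from 0 to ∞.
Recall ∫₀^∞ ξ^m e^(−ξ/β) dξ = m!·β^(m+1), with ψ = A·ξ·e^(−ξ/a), the integral evaluates to A²·[a^3/4].
So A² = (a^3/4)^(−1).
Substituting a = 2.30 gives A² = 0.3288, so A = 0.5734.

A^2 ≈ 0.329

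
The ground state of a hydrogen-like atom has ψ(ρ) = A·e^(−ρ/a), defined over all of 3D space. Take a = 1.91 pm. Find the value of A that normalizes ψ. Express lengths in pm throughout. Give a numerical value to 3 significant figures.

A ≈ 0.214 pm^(-3/2)

The normalization condition is ∫|ψ|² 4πρ² dρ = 1 from 0 to ∞.
(Spherical symmetry: dV = 4πρ² dρ.)
Carrying out the integral gives A² · π·a^3.
Setting this equal to 1 gives A² = 1/(π·a^3).
With a = 1.91: A² = 0.04568 and A = 0.2137.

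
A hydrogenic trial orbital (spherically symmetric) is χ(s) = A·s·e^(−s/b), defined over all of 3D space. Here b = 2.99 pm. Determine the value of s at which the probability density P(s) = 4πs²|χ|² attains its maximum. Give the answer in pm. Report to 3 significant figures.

Differentiate P(s) = 4πs²|χ|² with respect to s and set to zero.
This gives s = 2·b.
With b = 2.99, the most probable radial distance is 5.980 pm.

s ≈ 5.98 pm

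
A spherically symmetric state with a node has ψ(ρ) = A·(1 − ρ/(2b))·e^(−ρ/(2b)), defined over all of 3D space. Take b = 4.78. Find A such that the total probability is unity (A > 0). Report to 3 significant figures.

Require ∫ |ψ|² 4πρ² dρ = 1 over the whole domain.
In 3D with spherical symmetry the volume element is 4πρ² dρ.
Carrying out the integral gives A² · 8·π·b^3.
So A² = (8·π·b^3)^(−1).
With b = 4.78: A² = 0.0003643 and A = 0.01909.

A ≈ 0.0191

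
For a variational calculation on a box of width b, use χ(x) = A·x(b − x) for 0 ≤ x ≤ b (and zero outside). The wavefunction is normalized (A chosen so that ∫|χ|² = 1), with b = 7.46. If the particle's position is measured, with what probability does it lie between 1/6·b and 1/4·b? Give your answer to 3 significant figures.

The probability is P = ∫ |χ|² dx over [1/6·b, 1/4·b].
The normalization integral ∫|χ|²dx over the whole domain equals b^5/30·A², and A² cancels in the ratio.
Substituting u = x/b, A² and the length scale cancel in the ratio: P = ∫_{1/6}^{1/4} u^2·(1 - u)^2 du / ∫_{0}^{1} u^2·(1 - u)^2 du.
Using ∫ u^2·(1 - u)^2 du = u^3·(6·u^2 - 15·u + 10)/30, the numerator is ≈ 0.0022674 and the denominator is 1/30.
Evaluating gives P = 0.06802.

P ≈ 0.0680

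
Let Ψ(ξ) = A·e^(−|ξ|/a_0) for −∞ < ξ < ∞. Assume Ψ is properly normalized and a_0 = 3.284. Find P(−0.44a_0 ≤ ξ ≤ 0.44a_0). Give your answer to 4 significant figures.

P ≈ 0.5852

|Ψ|² is the probability density, so P = ∫_{−0.44a_0}^{0.44a_0} |Ψ|² dξ.
Since A² = 1/(a_0), this is the region integral divided by the full normalization integral.
By symmetry take twice the ξ ≥ 0 contribution in numerator and denominator; the 2's cancel. Substituting u = ξ/a_0, A² and the length scale cancel in the ratio: P = ∫_{0}^{0.44} e^(-2·u) du / ∫_{0}^{∞} e^(-2·u) du.
With ∫ e^(-2·u) du = -e^(-2·u)/2 + C, the region integral is 1/2 - e^(-22/25)/2 and the full one is 1/2.
The result is P = 0.58522.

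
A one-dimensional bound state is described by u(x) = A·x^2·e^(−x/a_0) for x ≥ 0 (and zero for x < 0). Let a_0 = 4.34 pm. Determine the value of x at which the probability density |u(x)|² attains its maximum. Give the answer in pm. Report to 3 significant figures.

x ≈ 8.68 pm

The maximum of |u(x)|² occurs where its derivative vanishes.
Solving yields x = 2·a_0.
With a_0 = 4.34, the most probable position is 8.680 pm.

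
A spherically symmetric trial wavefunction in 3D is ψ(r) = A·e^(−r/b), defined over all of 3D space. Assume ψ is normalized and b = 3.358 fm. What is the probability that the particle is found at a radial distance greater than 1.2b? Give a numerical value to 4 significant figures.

Integrate the radial probability density 4πr²|ψ|² over r > 1.2b.
The full normalization integral is A²·[π·b^3] = 1, fixing A².
Let u = r/b; then A², 4π and the length scale all cancel, so P = ∫_{1.2}^{∞} u^2·e^(-2·u) du ÷ ∫_{0}^{∞} u^2·e^(-2·u) du.
Using ∫ u^2·e^(-2·u) du = -(2·u^2 + 2·u + 1)·e^(-2·u)/4, the numerator is 157·e^(-12/5)/100 and the denominator is 1/4.
This evaluates to P = 0.56971.

P ≈ 0.5697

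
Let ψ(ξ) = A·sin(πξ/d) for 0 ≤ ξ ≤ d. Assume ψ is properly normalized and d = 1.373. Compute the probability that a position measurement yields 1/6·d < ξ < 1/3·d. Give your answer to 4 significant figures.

|ψ|² is the probability density, so P = ∫_{1/6·d}^{1/3·d} |ψ|² dξ.
The normalization integral ∫|ψ|²dξ over the whole domain equals d/2·A², and A² cancels in the ratio.
Let u = ξ/d; then A² and the length scale cancel, so P = ∫_{1/6}^{1/3} sin(π·u)^2 du ÷ ∫_{0}^{1} sin(π·u)^2 du.
An antiderivative of sin(π·u)^2 is u/2 - sin(2·π·u)/(4·π); evaluating from 1/6 to 1/3 gives 1/12, while the full integral is 1/2.
Taking the ratio, P = 1/6.

P ≈ 0.1667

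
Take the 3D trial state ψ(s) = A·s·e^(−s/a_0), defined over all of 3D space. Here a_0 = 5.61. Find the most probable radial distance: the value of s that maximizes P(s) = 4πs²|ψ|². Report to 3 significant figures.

The maximum of P(s) = 4πs²|ψ|² occurs where its derivative vanishes.
This gives s = 2·a_0.
With a_0 = 5.61, the most probable radial distance is 11.22.

s ≈ 11.2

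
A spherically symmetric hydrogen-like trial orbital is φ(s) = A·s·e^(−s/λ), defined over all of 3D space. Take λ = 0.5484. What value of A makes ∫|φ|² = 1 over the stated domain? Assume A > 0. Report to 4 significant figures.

Require ∫ |φ|² 4πs² ds = 1 over the whole domain.
With ∫₀^∞ s^4 e^(−αs) ds = 4!/α^5, ∫|φ|² 4πs² ds = A²·(3·π·λ^5).
Setting this equal to 1 gives A² = 1/(3·π·λ^5).
Plugging in λ = 0.5484 yields A = 1.4626.

A ≈ 1.463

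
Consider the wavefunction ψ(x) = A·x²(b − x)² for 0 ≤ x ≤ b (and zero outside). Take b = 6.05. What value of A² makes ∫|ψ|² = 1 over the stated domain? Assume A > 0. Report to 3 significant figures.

A^2 ≈ 0.0000580

The normalization condition is ∫|ψ|² dx = 1 from 0 to b.
Expanding the polynomial and integrating term by term, carrying out the integral gives A² · b^9/630.
Hence A² = 1/[b^9/630].
Substituting b = 6.05 gives A² = 0.00005802, so A = 0.007617.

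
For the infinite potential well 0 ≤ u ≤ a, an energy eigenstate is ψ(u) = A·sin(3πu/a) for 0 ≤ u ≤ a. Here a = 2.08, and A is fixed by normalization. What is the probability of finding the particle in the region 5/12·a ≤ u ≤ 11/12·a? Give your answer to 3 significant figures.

P = ∫_{5/12·a}^{11/12·a} |ψ(u)|² du.
Since A² = 1/(a/2), this is the region integral divided by the full normalization integral.
Substituting t = u/a, A² and the length scale cancel in the ratio: P = ∫_{5/12}^{11/12} sin(3·π·t)^2 dt / ∫_{0}^{1} sin(3·π·t)^2 dt.
An antiderivative of sin(3·π·t)^2 is t/2 - sin(6·π·t)/(12·π); evaluating from 5/12 to 11/12 gives 1/(6·π) + 1/4, while the full integral is 1/2.
Evaluating gives P = (2 + 3·π)/(6·π).

P ≈ 0.606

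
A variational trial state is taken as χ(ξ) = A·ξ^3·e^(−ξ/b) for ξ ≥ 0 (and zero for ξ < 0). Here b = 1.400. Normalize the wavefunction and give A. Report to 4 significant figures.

Require ∫ |χ|² dξ = 1 over the whole domain.
With χ = A·ξ^3·e^(−ξ/b), the integral evaluates to A²·[45·b^7/8].
Setting this equal to 1 gives A² = 1/(45·b^7/8).
With b = 1.400: A² = 0.016865 and A = 0.12986.

A ≈ 0.1299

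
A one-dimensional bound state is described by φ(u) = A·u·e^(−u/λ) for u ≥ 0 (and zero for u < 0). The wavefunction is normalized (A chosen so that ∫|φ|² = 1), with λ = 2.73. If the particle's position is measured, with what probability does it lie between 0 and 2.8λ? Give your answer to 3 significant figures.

The probability is P = ∫ |φ|² du over [0, 2.8λ].
Since A² = 1/(λ^3/4), this is the region integral divided by the full normalization integral.
Let t = u/λ; then A² and the length scale cancel, so P = ∫_{0}^{2.8} t^2·e^(-2·t) dt ÷ ∫_{0}^{∞} t^2·e^(-2·t) dt.
Using ∫ t^2·e^(-2·t) dt = -(2·t^2 + 2·t + 1)·e^(-2·t)/4, the numerator is 1/4 - 557·e^(-28/5)/100 and the denominator is 1/4.
Evaluating gives P = 0.9176.

P ≈ 0.918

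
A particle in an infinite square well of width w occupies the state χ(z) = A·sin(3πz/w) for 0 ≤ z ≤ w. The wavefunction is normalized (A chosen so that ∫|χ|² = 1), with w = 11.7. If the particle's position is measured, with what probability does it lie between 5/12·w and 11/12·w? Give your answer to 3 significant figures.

P ≈ 0.606

The probability is P = ∫ |χ|² dz over [5/12·w, 11/12·w].
With A² fixed by ∫|χ|² = 1, i.e. A² = (w/2)^(−1), substitute and integrate.
Substituting u = z/w, A² and the length scale cancel in the ratio: P = ∫_{5/12}^{11/12} sin(3·π·u)^2 du / ∫_{0}^{1} sin(3·π·u)^2 du.
With ∫ sin(3·π·u)^2 du = u/2 - sin(6·π·u)/(12·π) + C, the region integral is 1/(6·π) + 1/4 and the full one is 1/2.
Taking the ratio, P = (2 + 3·π)/(6·π).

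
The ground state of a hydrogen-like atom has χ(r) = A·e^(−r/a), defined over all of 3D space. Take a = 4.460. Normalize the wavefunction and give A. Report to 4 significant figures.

A ≈ 0.05990

Normalization requires ∫|χ|² 4πr² dr = 1, integrated from 0 to ∞.
In 3D with spherical symmetry the volume element is 4πr² dr.
With ∫₀^∞ r^2 e^(−αr) dr = 2!/α^3, with χ = A·e^(−r/a), the integral evaluates to A²·[π·a^3].
Substituting a = 4.460 gives A² = 0.0035879, so A = 0.059899.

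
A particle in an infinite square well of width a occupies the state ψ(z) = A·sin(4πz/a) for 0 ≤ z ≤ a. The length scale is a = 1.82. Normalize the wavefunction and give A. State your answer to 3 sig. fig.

Require ∫ |ψ|² dz = 1 over the whole domain.
Using sin²θ = (1 − cos 2θ)/2, ∫|ψ|² dz = A²·(a/2).
So A² = (a/2)^(−1).
With a = 1.82: A² = 1.099 and A = 1.048.

A ≈ 1.05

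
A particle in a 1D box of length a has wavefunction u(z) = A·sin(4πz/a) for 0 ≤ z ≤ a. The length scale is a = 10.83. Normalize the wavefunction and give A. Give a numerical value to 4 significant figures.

Require ∫ |u|² dz = 1 over the whole domain.
With ∫₀^a sin²(nπz/a) dz = a/2, carrying out the integral gives A² · a/2.
Hence A² = 1/[a/2].
Substituting a = 10.83 gives A² = 0.18467, so A = 0.42974.

A ≈ 0.4297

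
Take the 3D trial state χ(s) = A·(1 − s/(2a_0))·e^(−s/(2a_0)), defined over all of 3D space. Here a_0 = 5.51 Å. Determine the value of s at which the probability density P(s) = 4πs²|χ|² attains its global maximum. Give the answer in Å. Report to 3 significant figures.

s ≈ 28.9 Å

Set d/ds [P(s) = 4πs²|χ|²] = 0 and solve for s > 0.
This gives s = a_0·(√(5) + 3).
With a_0 = 5.51, the most probable radial distance is 28.85 Å.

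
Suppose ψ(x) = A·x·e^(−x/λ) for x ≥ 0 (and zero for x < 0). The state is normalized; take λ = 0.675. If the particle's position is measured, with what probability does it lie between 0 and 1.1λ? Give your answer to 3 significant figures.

P ≈ 0.377

P = ∫_{0}^{1.1λ} |ψ(x)|² dx.
With A² fixed by ∫|ψ|² = 1, i.e. A² = (λ^3/4)^(−1), substitute and integrate.
Substituting u = x/λ, A² and the length scale cancel in the ratio: P = ∫_{0}^{1.1} u^2·e^(-2·u) du / ∫_{0}^{∞} u^2·e^(-2·u) du.
Using ∫ u^2·e^(-2·u) du = -(2·u^2 + 2·u + 1)·e^(-2·u)/4, the numerator is 1/4 - 281·e^(-11/5)/200 and the denominator is 1/4.
This works out to P = 0.3773.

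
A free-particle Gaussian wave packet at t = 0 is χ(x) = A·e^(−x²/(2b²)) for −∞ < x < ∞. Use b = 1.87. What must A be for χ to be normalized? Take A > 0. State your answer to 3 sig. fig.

The normalization condition is ∫|χ|² dx = 1 from −∞ to ∞.
Differentiating ∫e^(−αx²) dx = √(π/α) under α to get the higher moments, carrying out the integral gives A² · √(π)·b.
Setting this equal to 1 gives A² = 1/(√(π)·b).
Plugging in b = 1.87 yields A = 0.5493.

A ≈ 0.549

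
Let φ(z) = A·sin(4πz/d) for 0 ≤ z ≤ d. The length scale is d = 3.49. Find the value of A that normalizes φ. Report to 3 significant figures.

We need A² ∫|f|² dz = 1, taking the integral from 0 to d.
The integral (without the A² prefactor) comes out to d/2.
Hence A² = 1/[d/2].
Plugging in d = 3.49 yields A = 0.7570.

A ≈ 0.757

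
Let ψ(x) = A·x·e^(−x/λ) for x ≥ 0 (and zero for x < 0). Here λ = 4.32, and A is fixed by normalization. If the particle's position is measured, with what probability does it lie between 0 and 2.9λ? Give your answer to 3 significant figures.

P ≈ 0.928

P = ∫_{0}^{2.9λ} |ψ(x)|² dx.
With A² fixed by ∫|ψ|² = 1, i.e. A² = (λ^3/4)^(−1), substitute and integrate.
Substituting u = x/λ, A² and the length scale cancel in the ratio: P = ∫_{0}^{2.9} u^2·e^(-2·u) du / ∫_{0}^{∞} u^2·e^(-2·u) du.
An antiderivative of u^2·e^(-2·u) is -(2·u^2 + 2·u + 1)·e^(-2·u)/4; evaluating from 0 to 2.9 gives 1/4 - 1181·e^(-29/5)/200, while the full integral is 1/4.
Taking the ratio, P = 0.9285.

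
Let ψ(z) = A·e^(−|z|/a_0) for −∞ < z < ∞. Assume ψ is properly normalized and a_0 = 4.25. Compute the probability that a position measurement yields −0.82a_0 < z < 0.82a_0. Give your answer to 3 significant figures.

P ≈ 0.806

|ψ|² is the probability density, so P = ∫_{−0.82a_0}^{0.82a_0} |ψ|² dz.
The normalization integral ∫|ψ|²dz over the whole domain equals a_0·A², and A² cancels in the ratio.
Both integrals are even about z = 0, so only the z ≥ 0 halves are needed (the factors of 2 cancel). Let u = z/a_0; then A² and the length scale cancel, so P = ∫_{0}^{0.82} e^(-2·u) du ÷ ∫_{0}^{∞} e^(-2·u) du.
With ∫ e^(-2·u) du = -e^(-2·u)/2 + C, the region integral is 1/2 - e^(-41/25)/2 and the full one is 1/2.
Evaluating gives P = 0.8060.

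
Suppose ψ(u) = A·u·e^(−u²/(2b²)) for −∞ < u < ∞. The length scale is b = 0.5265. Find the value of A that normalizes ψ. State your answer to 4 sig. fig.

A ≈ 2.781

We need A² ∫|f|² du = 1, taking the integral from −∞ to ∞.
∫|ψ|² du = A²·(√(π)·b^3/2).
Hence A² = 1/[√(π)·b^3/2].
With b = 0.5265: A² = 7.7314 and A = 2.7805.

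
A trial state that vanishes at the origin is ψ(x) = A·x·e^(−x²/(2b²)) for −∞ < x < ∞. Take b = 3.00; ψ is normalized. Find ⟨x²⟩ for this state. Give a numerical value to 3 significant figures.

The expectation value is the |ψ|²-weighted average of x^2: ∫ x^2|ψ|² dx.
With ∫_{−∞}^{∞} x^(2m) e^(−αx²) dx = (2m−1)!!·√π / (2^m α^(m+1/2)), evaluating both integrals, ⟨x²⟩ = 3·b^2/2.
Putting b = 3.00 gives 13.50.

⟨x^2⟩ ≈ 13.5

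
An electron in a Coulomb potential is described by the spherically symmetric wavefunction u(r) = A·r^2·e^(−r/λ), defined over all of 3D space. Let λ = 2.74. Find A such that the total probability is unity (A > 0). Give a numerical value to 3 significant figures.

Require ∫ |u|² 4πr² dr = 1 over the whole domain.
(Spherical symmetry: dV = 4πr² dr.)
Recall ∫₀^∞ r^m e^(−r/β) dr = m!·β^(m+1), ∫|u|² 4πr² dr = A²·(45·π·λ^7/2).
Substituting λ = 2.74 gives A² = 0.00001220, so A = 0.003493.

A ≈ 0.00349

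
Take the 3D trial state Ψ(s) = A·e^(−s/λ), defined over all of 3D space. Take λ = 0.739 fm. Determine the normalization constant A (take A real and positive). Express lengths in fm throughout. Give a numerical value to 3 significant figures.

Require ∫ |Ψ|² 4πs² ds = 1 over the whole domain.
The angular integral contributes 4π, leaving ∫₀^∞ s²|Ψ|² ds.
∫|Ψ|² 4πs² ds = A²·(π·λ^3).
Plugging in λ = 0.739 yields A = 0.8881.

A ≈ 0.888 fm^(-3/2)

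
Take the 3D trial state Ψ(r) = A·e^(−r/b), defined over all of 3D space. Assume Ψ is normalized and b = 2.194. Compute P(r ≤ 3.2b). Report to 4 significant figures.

P = ∫ |Ψ|² 4πr² dr over r ≤ 3.2b.
Normalization gives A² = 1/(π·b^3).
Substituting u = r/b, A², 4π and the length scale all cancel in the ratio: P = ∫_{0}^{3.2} u^2·e^(-2·u) du / ∫_{0}^{∞} u^2·e^(-2·u) du.
With ∫ u^2·e^(-2·u) du = -(2·u^2 + 2·u + 1)·e^(-2·u)/4 + C, the region integral is 1/4 - 697·e^(-32/5)/100 and the full one is 1/4.
This evaluates to P = 0.95368.

P ≈ 0.9537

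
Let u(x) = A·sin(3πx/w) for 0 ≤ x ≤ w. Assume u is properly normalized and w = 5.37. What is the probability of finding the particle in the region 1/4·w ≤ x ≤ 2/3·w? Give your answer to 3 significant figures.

P = ∫_{1/4·w}^{2/3·w} |u(x)|² dx.
The normalization integral ∫|u|²dx over the whole domain equals w/2·A², and A² cancels in the ratio.
Substituting t = x/w, A² and the length scale cancel in the ratio: P = ∫_{1/4}^{2/3} sin(3·π·t)^2 dt / ∫_{0}^{1} sin(3·π·t)^2 dt.
With ∫ sin(3·π·t)^2 dt = t/2 - sin(6·π·t)/(12·π) + C, the region integral is 5/24 - 1/(12·π) and the full one is 1/2.
This works out to P = (-2 + 5·π)/(12·π).

P ≈ 0.364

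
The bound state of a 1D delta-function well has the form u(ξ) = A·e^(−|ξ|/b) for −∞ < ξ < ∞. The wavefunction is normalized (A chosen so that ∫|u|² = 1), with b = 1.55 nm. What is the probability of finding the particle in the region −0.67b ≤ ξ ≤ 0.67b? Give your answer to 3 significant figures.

|u|² is the probability density, so P = ∫_{−0.67b}^{0.67b} |u|² dξ.
The normalization integral ∫|u|²dξ over the whole domain equals b·A², and A² cancels in the ratio.
Both integrals are even about ξ = 0, so only the ξ ≥ 0 halves are needed (the factors of 2 cancel). Substituting t = ξ/b, A² and the length scale cancel in the ratio: P = ∫_{0}^{0.67} e^(-2·t) dt / ∫_{0}^{∞} e^(-2·t) dt.
Using ∫ e^(-2·t) dt = -e^(-2·t)/2, the numerator is 1/2 - e^(-67/50)/2 and the denominator is 1/2.
Evaluating gives P = 0.7382.

P ≈ 0.738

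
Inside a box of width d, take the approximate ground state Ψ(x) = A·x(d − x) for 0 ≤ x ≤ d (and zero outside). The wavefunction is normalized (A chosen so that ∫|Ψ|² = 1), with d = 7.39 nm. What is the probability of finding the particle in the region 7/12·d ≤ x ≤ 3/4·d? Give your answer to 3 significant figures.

P ≈ 0.243

|Ψ|² is the probability density, so P = ∫_{7/12·d}^{3/4·d} |Ψ|² dx.
With A² fixed by ∫|Ψ|² = 1, i.e. A² = (d^5/30)^(−1), substitute and integrate.
Let u = x/d; then A² and the length scale cancel, so P = ∫_{7/12}^{3/4} u^2·(1 - u)^2 du ÷ ∫_{0}^{1} u^2·(1 - u)^2 du.
Using ∫ u^2·(1 - u)^2 du = u^3·(6·u^2 - 15·u + 10)/30, the numerator is ≈ 0.0081035 and the denominator is 1/30.
Evaluating gives P = 0.2431.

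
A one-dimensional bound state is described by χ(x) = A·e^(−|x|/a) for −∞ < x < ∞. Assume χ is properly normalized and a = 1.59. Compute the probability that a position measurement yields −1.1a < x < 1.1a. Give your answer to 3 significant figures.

The probability is P = ∫ |χ|² dx over [−1.1a, 1.1a].
The normalization integral ∫|χ|²dx over the whole domain equals a·A², and A² cancels in the ratio.
By symmetry take twice the x ≥ 0 contribution in numerator and denominator; the 2's cancel. In terms of u = x/a (A² and the length scale cancel between numerator and denominator), P = [∫_{0}^{1.1} e^(-2·u) du] / [∫_{0}^{∞} e^(-2·u) du].
Using ∫ e^(-2·u) du = -e^(-2·u)/2, the numerator is 1/2 - e^(-11/5)/2 and the denominator is 1/2.
Evaluating gives P = 0.8892.

P ≈ 0.889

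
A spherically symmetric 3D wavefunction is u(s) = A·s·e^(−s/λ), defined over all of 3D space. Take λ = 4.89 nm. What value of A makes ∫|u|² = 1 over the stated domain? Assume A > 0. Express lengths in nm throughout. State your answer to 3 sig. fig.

Require ∫ |u|² 4πs² ds = 1 over the whole domain.
The angular integral contributes 4π, leaving ∫₀^∞ s²|u|² ds.
Using ∫₀^∞ sⁿ e^(−αs) ds = n!/αⁿ⁺¹, with u = A·s·e^(−s/λ), the integral evaluates to A²·[3·π·λ^5].
With λ = 4.89: A² = 0.00003795 and A = 0.006160.

A ≈ 0.00616 nm^(-5/2)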